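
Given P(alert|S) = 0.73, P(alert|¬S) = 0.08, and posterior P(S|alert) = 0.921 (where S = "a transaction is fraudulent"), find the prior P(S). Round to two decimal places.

In odds form, posterior odds = prior odds × likelihood ratio, so prior odds = posterior odds ÷ LR.
Posterior odds = 0.921/(1−0.921) = 11.6582. LR = 0.73/0.08 = 9.1250.
Prior odds = 11.6582/9.1250 = 1.2776, so P(S) = 1.2776/(1+1.2776) ≈ 0.56.

P(S) = 0.56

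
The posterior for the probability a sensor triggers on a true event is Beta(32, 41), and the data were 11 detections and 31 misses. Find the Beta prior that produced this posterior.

Under Beta–binomial conjugacy the posterior parameters are (a+s, b+f).
So a = 32 − 11 = 21 and b = 41 − 31 = 10.

Beta(21, 10)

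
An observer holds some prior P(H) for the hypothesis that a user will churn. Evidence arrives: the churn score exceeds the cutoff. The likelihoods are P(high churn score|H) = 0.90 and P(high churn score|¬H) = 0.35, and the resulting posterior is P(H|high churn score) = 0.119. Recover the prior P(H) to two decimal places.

Bayes' rule in odds form gives O(H|E) = O(H)·[P(E|H)/P(E|¬H)], hence O(H) = O(H|E)/LR.
Posterior odds = 0.119/(1−0.119) = 0.1351. LR = 0.90/0.35 = 2.5714.
Prior odds = 0.1351/2.5714 = 0.0525, so P(H) = 0.0525/(1+0.0525) ≈ 0.05.

P(H) = 0.05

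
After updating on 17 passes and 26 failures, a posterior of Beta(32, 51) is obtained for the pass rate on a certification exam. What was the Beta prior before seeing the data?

A Beta(α, β) prior with s successes and f failures in binomial data gives a Beta(α+s, β+f) posterior.
Subtract the data counts: 32−17=15, 51−26=25.

Beta(15, 25)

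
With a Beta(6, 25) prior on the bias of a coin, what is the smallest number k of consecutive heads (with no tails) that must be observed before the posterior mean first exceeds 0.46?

After k heads and 0 tails the posterior is Beta(6+k, 25), with mean (6+k)/(6+25+k).
Set (6+k)/(31+k) > 0.46 and solve: k > (0.46·31 − 6)/(1 − 0.46) = 15.296.
The smallest integer exceeding 15.296 is 16.

k = 16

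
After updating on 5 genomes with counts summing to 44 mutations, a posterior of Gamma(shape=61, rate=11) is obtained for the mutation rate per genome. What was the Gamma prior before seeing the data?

Gamma(shape=17, rate=6)

Gamma–Poisson conjugacy: posterior shape = α + Σxᵢ, posterior rate = β + n.
So α = 61 − 44 = 17 and β = 11 − 5 = 6.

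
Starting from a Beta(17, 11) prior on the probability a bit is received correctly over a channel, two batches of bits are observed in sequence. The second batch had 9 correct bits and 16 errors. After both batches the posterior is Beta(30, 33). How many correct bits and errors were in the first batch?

4 correct bits and 6 errors

Because Beta–binomial updating is additive in the counts, the combined data contributed (α_post−α_prior, β_post−β_prior) successes and failures.
Total across both batches: 30−17=13 correct bits, 33−11=22 errors.
Subtract the second batch: 13−9=4 correct bits and 22−16=6 errors.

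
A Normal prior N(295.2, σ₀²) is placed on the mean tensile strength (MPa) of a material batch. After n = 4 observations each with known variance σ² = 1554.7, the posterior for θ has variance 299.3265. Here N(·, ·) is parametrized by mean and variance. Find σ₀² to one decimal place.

σ₀² = 1302.1

Posterior precision equals prior precision plus data precision: 1/σ_n² = 1/σ₀² + n/σ².
So 1/σ₀² = 1/299.3265 − 4/1554.7 = 0.003341 − 0.002573 = 0.000768.
Hence σ₀² = 1/0.000768 ≈ 1302.1.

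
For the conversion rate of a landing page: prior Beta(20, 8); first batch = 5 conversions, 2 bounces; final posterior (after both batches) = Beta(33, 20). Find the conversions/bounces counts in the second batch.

Because Beta–binomial updating is additive in the counts, the combined data contributed (α_post−α_prior, β_post−β_prior) successes and failures.
Total across both batches: 33−20=13 conversions, 20−8=12 bounces.
Subtract the first batch: 13−5=8 conversions and 12−2=10 bounces.

8 conversions and 10 bounces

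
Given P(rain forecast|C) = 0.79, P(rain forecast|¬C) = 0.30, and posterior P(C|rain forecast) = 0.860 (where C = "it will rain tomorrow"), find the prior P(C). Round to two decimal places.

P(C) = 0.70

Bayes' rule in odds form gives O(C|E) = O(C)·[P(E|C)/P(E|¬C)], hence O(C) = O(C|E)/LR.
Posterior odds = 0.860/(1−0.860) = 6.1429. LR = 0.79/0.30 = 2.6333.
Prior odds = 6.1429/2.6333 = 2.3328, so P(C) = 2.3328/(1+2.3328) ≈ 0.70.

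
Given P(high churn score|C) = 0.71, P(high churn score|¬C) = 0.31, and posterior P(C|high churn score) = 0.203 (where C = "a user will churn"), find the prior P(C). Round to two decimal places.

In odds form, posterior odds = prior odds × likelihood ratio, so prior odds = posterior odds ÷ LR.
Posterior odds = 0.203/(1−0.203) = 0.2547. LR = 0.71/0.31 = 2.2903.
Prior odds = 0.2547/2.2903 = 0.1112, so P(C) = 0.1112/(1+0.1112) ≈ 0.10.

P(C) = 0.10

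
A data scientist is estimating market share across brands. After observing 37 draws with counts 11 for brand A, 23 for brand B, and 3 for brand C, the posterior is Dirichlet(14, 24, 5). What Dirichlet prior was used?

For a Dirichlet(α) prior with multinomial counts c, the posterior is Dirichlet(α + c) componentwise.
Subtract each count from the matching posterior parameter: 14−11=3, 24−23=1, 5−3=2.

Dirichlet(3, 1, 2)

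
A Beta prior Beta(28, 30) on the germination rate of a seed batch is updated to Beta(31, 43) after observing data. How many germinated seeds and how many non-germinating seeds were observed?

3 germinated seeds and 13 non-germinating seeds

Under Beta–binomial conjugacy the posterior parameters are (a+s, b+f).
Match parameters: s=31−28=3, f=43−30=13.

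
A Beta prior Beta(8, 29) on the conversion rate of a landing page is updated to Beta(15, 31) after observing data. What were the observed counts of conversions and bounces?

7 conversions and 2 bounces

Under Beta–binomial conjugacy the posterior parameters are (a+s, b+f).
Match parameters: s=15−8=7, f=31−29=2.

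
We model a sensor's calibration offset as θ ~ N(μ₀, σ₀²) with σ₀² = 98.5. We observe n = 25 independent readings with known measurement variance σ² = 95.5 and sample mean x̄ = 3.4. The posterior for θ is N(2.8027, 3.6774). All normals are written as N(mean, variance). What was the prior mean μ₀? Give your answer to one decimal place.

μ₀ = -12.6

The posterior mean is a precision-weighted average: μ_n = (τ₀μ₀ + τ_data·x̄)/(τ₀+τ_data), with τ₀=1/σ₀² and τ_data=n/σ².
Here τ₀ = 1/98.5 = 0.010152 and τ_data = 25/95.5 = 0.261780, so τ_n = 0.271932.
Rearranging for μ₀: μ₀ = (μ_n·τ_n − τ_data·x̄)/τ₀ = (2.8027·0.271932 − 0.261780·3.4) / 0.010152 = -0.127908/0.010152 ≈ -12.6.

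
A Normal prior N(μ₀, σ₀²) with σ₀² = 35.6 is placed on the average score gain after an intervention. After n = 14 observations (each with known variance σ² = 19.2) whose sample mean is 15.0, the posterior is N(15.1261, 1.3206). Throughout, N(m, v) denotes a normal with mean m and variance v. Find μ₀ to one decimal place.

μ₀ = 18.4

With known observation variance, the Normal–Normal posterior has precision τ_n = τ₀ + n/σ² and mean μ_n = (τ₀μ₀ + (n/σ²)x̄)/τ_n.
Here τ₀ = 1/35.6 = 0.028090 and τ_data = 14/19.2 = 0.729167, so τ_n = 0.757257.
Rearranging for μ₀: μ₀ = (μ_n·τ_n − τ_data·x̄)/τ₀ = (15.1261·0.757257 − 0.729167·15.0) / 0.028090 = 0.516840/0.028090 ≈ 18.4.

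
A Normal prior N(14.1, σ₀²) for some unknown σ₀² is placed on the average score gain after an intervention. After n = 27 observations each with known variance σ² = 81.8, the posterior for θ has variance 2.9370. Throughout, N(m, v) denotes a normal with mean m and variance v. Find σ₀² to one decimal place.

Posterior precision equals prior precision plus data precision: 1/σ_n² = 1/σ₀² + n/σ².
So 1/σ₀² = 1/2.9370 − 27/81.8 = 0.340483 − 0.330073 = 0.010410.
Hence σ₀² = 1/0.010410 ≈ 96.1.

σ₀² = 96.1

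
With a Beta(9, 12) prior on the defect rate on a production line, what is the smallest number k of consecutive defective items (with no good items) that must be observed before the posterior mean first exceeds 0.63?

After k defective items and 0 good items the posterior is Beta(9+k, 12), with mean (9+k)/(9+12+k).
Set (9+k)/(21+k) > 0.63 and solve: k > (0.63·21 − 9)/(1 − 0.63) = 11.432.
The smallest integer exceeding 11.432 is 12, and checking k=12: (21)/(33) = 0.6364 > 0.63.

k = 12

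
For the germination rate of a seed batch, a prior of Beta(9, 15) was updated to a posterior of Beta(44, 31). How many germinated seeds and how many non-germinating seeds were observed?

Beta is conjugate to the binomial likelihood: posterior = Beta(a+s, b+f).
Match parameters: s=44−9=35, f=31−15=16.

35 germinated seeds and 16 non-germinating seeds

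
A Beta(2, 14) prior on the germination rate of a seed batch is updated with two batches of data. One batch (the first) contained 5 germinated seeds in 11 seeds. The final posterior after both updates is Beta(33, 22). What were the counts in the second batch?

Because Beta–binomial updating is additive in the counts, the combined data contributed (α_post−α_prior, β_post−β_prior) successes and failures.
Total across both batches: 33−2=31 germinated seeds, 22−14=8 non-germinating seeds.
Subtract the first batch: 31−5=26 germinated seeds and 8−6=2 non-germinating seeds.

26 germinated seeds and 2 non-germinating seeds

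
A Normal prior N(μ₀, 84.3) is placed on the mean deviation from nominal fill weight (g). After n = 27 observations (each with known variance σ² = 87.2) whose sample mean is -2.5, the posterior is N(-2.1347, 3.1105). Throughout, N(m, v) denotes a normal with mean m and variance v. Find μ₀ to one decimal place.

With known observation variance, the Normal–Normal posterior has precision τ_n = τ₀ + n/σ² and mean μ_n = (τ₀μ₀ + (n/σ²)x̄)/τ_n.
Here τ₀ = 1/84.3 = 0.011862 and τ_data = 27/87.2 = 0.309633, so τ_n = 0.321495.
Rearranging for μ₀: μ₀ = (μ_n·τ_n − τ_data·x̄)/τ₀ = (-2.1347·0.321495 − 0.309633·-2.5) / 0.011862 = 0.087787/0.011862 ≈ 7.4.

μ₀ = 7.4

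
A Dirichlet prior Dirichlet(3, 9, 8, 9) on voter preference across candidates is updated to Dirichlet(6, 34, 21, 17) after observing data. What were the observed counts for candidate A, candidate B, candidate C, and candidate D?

counts (3, 25, 13, 8)

For a Dirichlet(α) prior with multinomial counts c, the posterior is Dirichlet(α + c) componentwise.
Counts are posterior − prior componentwise: 6−3=3, 34−9=25, 21−8=13, 17−9=8.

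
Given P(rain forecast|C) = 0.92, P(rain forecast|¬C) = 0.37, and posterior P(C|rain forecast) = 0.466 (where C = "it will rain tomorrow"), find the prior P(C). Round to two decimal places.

P(C) = 0.26

Bayes' rule in odds form gives O(C|E) = O(C)·[P(E|C)/P(E|¬C)], hence O(C) = O(C|E)/LR.
Posterior odds = 0.466/(1−0.466) = 0.8727. LR = 0.92/0.37 = 2.4865.
Prior odds = 0.8727/2.4865 = 0.3510, so P(C) = 0.3510/(1+0.3510) ≈ 0.26.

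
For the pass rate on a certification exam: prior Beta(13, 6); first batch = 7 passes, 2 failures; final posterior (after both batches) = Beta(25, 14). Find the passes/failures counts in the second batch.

5 passes and 6 failures

Sequential conjugate updates are equivalent to a single update on the pooled data, so total successes = posterior α − prior α and total failures = posterior β − prior β.
Total across both batches: 25−13=12 passes, 14−6=8 failures.
Subtract the first batch: 12−7=5 passes and 8−2=6 failures.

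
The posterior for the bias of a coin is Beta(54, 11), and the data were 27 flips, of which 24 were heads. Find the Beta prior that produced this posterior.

Under Beta–binomial conjugacy the posterior parameters are (a+s, b+f).
Subtract the data counts: 54−24=30, 11−3=8.

Beta(30, 8)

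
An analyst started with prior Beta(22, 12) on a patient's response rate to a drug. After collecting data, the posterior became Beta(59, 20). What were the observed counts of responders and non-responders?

37 responders and 8 non-responders

Beta is conjugate to the binomial likelihood: posterior = Beta(α+s, β+f).
So s = 59 − 22 = 37 and f = 20 − 12 = 8.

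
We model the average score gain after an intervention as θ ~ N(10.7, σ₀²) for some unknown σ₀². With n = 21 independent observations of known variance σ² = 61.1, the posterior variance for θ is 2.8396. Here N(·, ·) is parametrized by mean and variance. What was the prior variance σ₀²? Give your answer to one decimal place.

σ₀² = 118.2

For the Normal–Normal model with known σ², precisions add: τ_n = τ₀ + n/σ².
So 1/σ₀² = 1/2.8396 − 21/61.1 = 0.352162 − 0.343699 = 0.008463.
Hence σ₀² = 1/0.008463 ≈ 118.2.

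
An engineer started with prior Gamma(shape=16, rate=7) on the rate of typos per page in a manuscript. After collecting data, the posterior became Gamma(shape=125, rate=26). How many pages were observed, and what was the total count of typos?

n = 19 pages with total 109 typos

A Gamma(α, β) prior (rate parametrization) on a Poisson rate with n observations summing to S gives posterior Gamma(α+S, β+n).
Matching: Σxᵢ = 125 − 16 = 109 and n = 26 − 7 = 19.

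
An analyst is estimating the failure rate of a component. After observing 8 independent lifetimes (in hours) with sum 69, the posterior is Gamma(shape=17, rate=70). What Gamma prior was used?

Gamma(shape=9, rate=1)

Gamma–exponential conjugacy: posterior shape = α + n, posterior rate = β + Σtᵢ.
So α = 17 − 8 = 9 and β = 70 − 69 = 1.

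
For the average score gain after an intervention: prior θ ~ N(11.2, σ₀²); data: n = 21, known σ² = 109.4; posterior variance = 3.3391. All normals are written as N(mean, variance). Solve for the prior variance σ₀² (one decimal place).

Posterior precision equals prior precision plus data precision: 1/σ_n² = 1/σ₀² + n/σ².
So 1/σ₀² = 1/3.3391 − 21/109.4 = 0.299482 − 0.191956 = 0.107526.
Hence σ₀² = 1/0.107526 ≈ 9.3.

σ₀² = 9.3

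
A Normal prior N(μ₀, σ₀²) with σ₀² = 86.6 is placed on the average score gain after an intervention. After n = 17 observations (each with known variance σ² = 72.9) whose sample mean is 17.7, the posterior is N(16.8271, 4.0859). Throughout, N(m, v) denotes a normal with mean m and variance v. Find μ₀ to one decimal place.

μ₀ = -0.8

The posterior mean is a precision-weighted average: μ_n = (τ₀μ₀ + τ_data·x̄)/(τ₀+τ_data), with τ₀=1/σ₀² and τ_data=n/σ².
Here τ₀ = 1/86.6 = 0.011547 and τ_data = 17/72.9 = 0.233196, so τ_n = 0.244743.
Rearranging for μ₀: μ₀ = (μ_n·τ_n − τ_data·x̄)/τ₀ = (16.8271·0.244743 − 0.233196·17.7) / 0.011547 = -0.009254/0.011547 ≈ -0.8.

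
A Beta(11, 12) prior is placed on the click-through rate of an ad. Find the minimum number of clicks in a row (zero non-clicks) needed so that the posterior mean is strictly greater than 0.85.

After k clicks and 0 non-clicks the posterior is Beta(11+k, 12), with mean (11+k)/(11+12+k).
Set (11+k)/(23+k) > 0.85 and solve: k > (0.85·23 − 11)/(1 − 0.85) = 57.000.
The smallest integer exceeding 57.000 is 58, and checking k=58: (69)/(81) = 0.8519 > 0.85.

k = 58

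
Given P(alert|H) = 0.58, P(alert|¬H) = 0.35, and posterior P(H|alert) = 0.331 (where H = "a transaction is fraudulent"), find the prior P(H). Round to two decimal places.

In odds form, posterior odds = prior odds × likelihood ratio, so prior odds = posterior odds ÷ LR.
Posterior odds = 0.331/(1−0.331) = 0.4948. LR = 0.58/0.35 = 1.6571.
Prior odds = 0.4948/1.6571 = 0.2986, so P(H) = 0.2986/(1+0.2986) ≈ 0.23.

P(H) = 0.23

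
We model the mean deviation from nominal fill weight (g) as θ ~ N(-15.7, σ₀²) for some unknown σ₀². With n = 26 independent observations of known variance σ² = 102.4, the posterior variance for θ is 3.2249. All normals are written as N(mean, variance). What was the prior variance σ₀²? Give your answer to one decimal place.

σ₀² = 17.8

For the Normal–Normal model with known σ², precisions add: τ_n = τ₀ + n/σ².
So 1/σ₀² = 1/3.2249 − 26/102.4 = 0.310087 − 0.253906 = 0.056181.
Hence σ₀² = 1/0.056181 ≈ 17.8.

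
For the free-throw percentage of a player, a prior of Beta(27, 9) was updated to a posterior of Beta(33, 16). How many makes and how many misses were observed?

6 makes and 7 misses

A Beta(a, b) prior with s successes and f failures in binomial data gives a Beta(a+s, b+f) posterior.
Match parameters: s=33−27=6, f=16−9=7.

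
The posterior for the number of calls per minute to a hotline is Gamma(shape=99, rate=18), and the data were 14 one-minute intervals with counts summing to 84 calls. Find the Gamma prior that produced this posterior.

Gamma(shape=15, rate=4)

A Gamma(α, β) prior (rate parametrization) on a Poisson rate with n observations summing to S gives posterior Gamma(α+S, β+n).
So α = 99 − 84 = 15 and β = 18 − 14 = 4.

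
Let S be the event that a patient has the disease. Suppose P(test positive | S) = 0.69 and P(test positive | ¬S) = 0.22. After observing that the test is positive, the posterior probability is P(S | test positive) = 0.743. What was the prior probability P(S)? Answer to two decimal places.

P(S) = 0.48

In odds form, posterior odds = prior odds × likelihood ratio, so prior odds = posterior odds ÷ LR.
Posterior odds = 0.743/(1−0.743) = 2.8911. LR = 0.69/0.22 = 3.1364.
Prior odds = 2.8911/3.1364 = 0.9218, so P(S) = 0.9218/(1+0.9218) ≈ 0.48.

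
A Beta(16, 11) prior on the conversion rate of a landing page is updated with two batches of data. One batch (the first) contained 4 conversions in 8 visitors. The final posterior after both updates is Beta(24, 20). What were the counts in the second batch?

4 conversions and 5 bounces

Sequential conjugate updates are equivalent to a single update on the pooled data, so total successes = posterior α − prior α and total failures = posterior β − prior β.
Total across both batches: 24−16=8 conversions, 20−11=9 bounces.
Subtract the first batch: 8−4=4 conversions and 9−4=5 bounces.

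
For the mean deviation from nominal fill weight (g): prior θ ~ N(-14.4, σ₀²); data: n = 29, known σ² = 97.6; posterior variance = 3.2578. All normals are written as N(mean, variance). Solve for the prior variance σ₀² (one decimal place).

σ₀² = 101.8

Posterior precision equals prior precision plus data precision: 1/σ_n² = 1/σ₀² + n/σ².
So 1/σ₀² = 1/3.2578 − 29/97.6 = 0.306956 − 0.297131 = 0.009825.
Hence σ₀² = 1/0.009825 ≈ 101.8.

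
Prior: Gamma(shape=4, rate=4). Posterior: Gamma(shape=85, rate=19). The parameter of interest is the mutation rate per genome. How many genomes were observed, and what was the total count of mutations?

n = 15 genomes with total 81 mutations

Gamma–Poisson conjugacy: posterior shape = α + Σxᵢ, posterior rate = β + n.
Matching: Σxᵢ = 85 − 4 = 81 and n = 19 − 4 = 15.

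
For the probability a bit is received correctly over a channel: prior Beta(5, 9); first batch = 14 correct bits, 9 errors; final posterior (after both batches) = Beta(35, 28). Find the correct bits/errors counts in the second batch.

16 correct bits and 10 errors

Because Beta–binomial updating is additive in the counts, the combined data contributed (α_post−α_prior, β_post−β_prior) successes and failures.
Total across both batches: 35−5=30 correct bits, 28−9=19 errors.
Subtract the first batch: 30−14=16 correct bits and 19−9=10 errors.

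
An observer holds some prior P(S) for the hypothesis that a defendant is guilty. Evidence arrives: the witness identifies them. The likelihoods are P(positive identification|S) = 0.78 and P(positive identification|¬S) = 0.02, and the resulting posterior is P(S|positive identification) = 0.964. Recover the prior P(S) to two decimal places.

P(S) = 0.41

In odds form, posterior odds = prior odds × likelihood ratio, so prior odds = posterior odds ÷ LR.
Posterior odds = 0.964/(1−0.964) = 26.7778. LR = 0.78/0.02 = 39.0000.
Prior odds = 26.7778/39.0000 = 0.6866, so P(S) = 0.6866/(1+0.6866) ≈ 0.41.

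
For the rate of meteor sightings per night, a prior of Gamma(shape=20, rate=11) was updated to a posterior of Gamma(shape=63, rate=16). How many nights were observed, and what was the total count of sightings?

n = 5 nights with total 43 sightings

Gamma–Poisson conjugacy: posterior shape = α + Σxᵢ, posterior rate = β + n.
Matching: Σxᵢ = 63 − 20 = 43 and n = 16 − 11 = 5.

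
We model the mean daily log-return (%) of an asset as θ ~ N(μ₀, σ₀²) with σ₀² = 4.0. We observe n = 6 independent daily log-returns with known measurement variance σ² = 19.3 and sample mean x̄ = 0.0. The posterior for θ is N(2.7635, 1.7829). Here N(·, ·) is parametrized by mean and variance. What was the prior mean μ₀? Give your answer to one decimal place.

μ₀ = 6.2

With known observation variance, the Normal–Normal posterior has precision τ_n = τ₀ + n/σ² and mean μ_n = (τ₀μ₀ + (n/σ²)x̄)/τ_n.
Here τ₀ = 1/4.0 = 0.250000 and τ_data = 6/19.3 = 0.310881, so τ_n = 0.560881.
Rearranging for μ₀: μ₀ = (μ_n·τ_n − τ_data·x̄)/τ₀ = (2.7635·0.560881 − 0.310881·0.0) / 0.250000 = 1.549995/0.250000 ≈ 6.2.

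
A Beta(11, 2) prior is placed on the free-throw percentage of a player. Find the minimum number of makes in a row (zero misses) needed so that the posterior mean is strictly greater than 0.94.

k = 21

After k makes and 0 misses the posterior is Beta(11+k, 2), with mean (11+k)/(11+2+k).
Set (11+k)/(13+k) > 0.94 and solve: k > (0.94·13 − 11)/(1 − 0.94) = 20.333.
The smallest integer exceeding 20.333 is 21.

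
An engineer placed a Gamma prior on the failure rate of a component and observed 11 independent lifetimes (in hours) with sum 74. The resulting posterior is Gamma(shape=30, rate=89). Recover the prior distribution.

For an exponential likelihood with a Gamma(α, β) prior on the rate, n observations with total T give posterior Gamma(α+n, β+T).
So α = 30 − 11 = 19 and β = 89 − 74 = 15.

Gamma(shape=19, rate=15)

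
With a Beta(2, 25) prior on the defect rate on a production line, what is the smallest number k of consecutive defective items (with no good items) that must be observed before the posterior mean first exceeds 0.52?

k = 26

After k defective items and 0 good items the posterior is Beta(2+k, 25), with mean (2+k)/(2+25+k).
Set (2+k)/(27+k) > 0.52 and solve: k > (0.52·27 − 2)/(1 − 0.52) = 25.083.
The smallest integer exceeding 25.083 is 26, and checking k=26: (28)/(53) = 0.5283 > 0.52.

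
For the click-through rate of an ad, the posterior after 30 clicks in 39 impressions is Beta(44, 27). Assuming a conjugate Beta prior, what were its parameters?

Beta(14, 18)

Beta is conjugate to the binomial likelihood: posterior = Beta(α+s, β+f).
Subtract the data counts: 44−30=14, 27−9=18.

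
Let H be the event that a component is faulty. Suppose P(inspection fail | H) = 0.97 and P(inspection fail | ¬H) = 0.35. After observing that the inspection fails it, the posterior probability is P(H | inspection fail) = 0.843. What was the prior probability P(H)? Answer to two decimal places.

P(H) = 0.66

In odds form, posterior odds = prior odds × likelihood ratio, so prior odds = posterior odds ÷ LR.
Posterior odds = 0.843/(1−0.843) = 5.3694. LR = 0.97/0.35 = 2.7714.
Prior odds = 5.3694/2.7714 = 1.9374, so P(H) = 1.9374/(1+1.9374) ≈ 0.66.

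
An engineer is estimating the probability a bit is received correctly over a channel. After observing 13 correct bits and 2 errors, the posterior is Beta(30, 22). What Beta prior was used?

Beta is conjugate to the binomial likelihood: posterior = Beta(a+s, b+f).
So a = 30 − 13 = 17 and b = 22 − 2 = 20.

Beta(17, 20)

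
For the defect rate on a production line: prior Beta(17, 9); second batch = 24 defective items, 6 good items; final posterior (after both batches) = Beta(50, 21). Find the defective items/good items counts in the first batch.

Sequential conjugate updates are equivalent to a single update on the pooled data, so total successes = posterior α − prior α and total failures = posterior β − prior β.
Total across both batches: 50−17=33 defective items, 21−9=12 good items.
Subtract the second batch: 33−24=9 defective items and 12−6=6 good items.

9 defective items and 6 good items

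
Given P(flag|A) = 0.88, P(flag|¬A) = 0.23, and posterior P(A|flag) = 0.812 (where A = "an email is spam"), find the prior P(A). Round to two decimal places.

P(A) = 0.53

Bayes' rule in odds form gives O(A|E) = O(A)·[P(E|A)/P(E|¬A)], hence O(A) = O(A|E)/LR.
Posterior odds = 0.812/(1−0.812) = 4.3191. LR = 0.88/0.23 = 3.8261.
Prior odds = 4.3191/3.8261 = 1.1289, so P(A) = 1.1289/(1+1.1289) ≈ 0.53.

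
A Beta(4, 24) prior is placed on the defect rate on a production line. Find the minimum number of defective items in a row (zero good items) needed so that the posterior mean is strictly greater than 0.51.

After k defective items and 0 good items the posterior is Beta(4+k, 24), with mean (4+k)/(4+24+k).
Set (4+k)/(28+k) > 0.51 and solve: k > (0.51·28 − 4)/(1 − 0.51) = 20.980.
The smallest integer exceeding 20.980 is 21, and checking k=21: (25)/(49) = 0.5102 > 0.51.

k = 21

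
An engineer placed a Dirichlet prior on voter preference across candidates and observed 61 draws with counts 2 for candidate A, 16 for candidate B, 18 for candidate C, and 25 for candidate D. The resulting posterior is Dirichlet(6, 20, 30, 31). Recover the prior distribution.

For a Dirichlet(α) prior with multinomial counts c, the posterior is Dirichlet(α + c) componentwise.
Subtract each count from the matching posterior parameter: 6−2=4, 20−16=4, 30−18=12, 31−25=6.

Dirichlet(4, 4, 12, 6)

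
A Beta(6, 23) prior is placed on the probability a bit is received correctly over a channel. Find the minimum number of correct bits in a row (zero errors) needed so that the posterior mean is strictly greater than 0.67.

After k correct bits and 0 errors the posterior is Beta(6+k, 23), with mean (6+k)/(6+23+k).
Set (6+k)/(29+k) > 0.67 and solve: k > (0.67·29 − 6)/(1 − 0.67) = 40.697.
The smallest integer exceeding 40.697 is 41.

k = 41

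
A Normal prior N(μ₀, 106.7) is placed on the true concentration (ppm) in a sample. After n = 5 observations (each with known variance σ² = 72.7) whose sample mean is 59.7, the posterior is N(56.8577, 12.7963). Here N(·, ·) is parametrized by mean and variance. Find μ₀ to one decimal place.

The posterior mean is a precision-weighted average: μ_n = (τ₀μ₀ + τ_data·x̄)/(τ₀+τ_data), with τ₀=1/σ₀² and τ_data=n/σ².
Here τ₀ = 1/106.7 = 0.009372 and τ_data = 5/72.7 = 0.068776, so τ_n = 0.078148.
Rearranging for μ₀: μ₀ = (μ_n·τ_n − τ_data·x̄)/τ₀ = (56.8577·0.078148 − 0.068776·59.7) / 0.009372 = 0.337388/0.009372 ≈ 36.0.

μ₀ = 36.0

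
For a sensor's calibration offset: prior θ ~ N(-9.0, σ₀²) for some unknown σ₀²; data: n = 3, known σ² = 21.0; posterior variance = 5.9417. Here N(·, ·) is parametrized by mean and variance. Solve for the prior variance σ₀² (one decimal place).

For the Normal–Normal model with known σ², precisions add: τ_n = τ₀ + n/σ².
So 1/σ₀² = 1/5.9417 − 3/21.0 = 0.168302 − 0.142857 = 0.025445.
Hence σ₀² = 1/0.025445 ≈ 39.3.

σ₀² = 39.3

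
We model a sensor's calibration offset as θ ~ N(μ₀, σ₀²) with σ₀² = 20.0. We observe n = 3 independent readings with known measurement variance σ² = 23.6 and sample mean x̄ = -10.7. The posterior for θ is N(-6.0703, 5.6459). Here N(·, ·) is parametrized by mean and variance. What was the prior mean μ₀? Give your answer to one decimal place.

μ₀ = 5.7

The posterior mean is a precision-weighted average: μ_n = (τ₀μ₀ + τ_data·x̄)/(τ₀+τ_data), with τ₀=1/σ₀² and τ_data=n/σ².
Here τ₀ = 1/20.0 = 0.050000 and τ_data = 3/23.6 = 0.127119, so τ_n = 0.177119.
Rearranging for μ₀: μ₀ = (μ_n·τ_n − τ_data·x̄)/τ₀ = (-6.0703·0.177119 − 0.127119·-10.7) / 0.050000 = 0.285008/0.050000 ≈ 5.7.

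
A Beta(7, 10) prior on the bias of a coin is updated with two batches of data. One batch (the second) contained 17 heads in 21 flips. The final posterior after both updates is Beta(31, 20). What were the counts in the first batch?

7 heads and 6 tails

Sequential conjugate updates are equivalent to a single update on the pooled data, so total successes = posterior α − prior α and total failures = posterior β − prior β.
Total across both batches: 31−7=24 heads, 20−10=10 tails.
Subtract the second batch: 24−17=7 heads and 10−4=6 tails.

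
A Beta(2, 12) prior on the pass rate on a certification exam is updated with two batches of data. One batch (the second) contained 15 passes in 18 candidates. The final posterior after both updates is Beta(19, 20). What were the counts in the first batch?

2 passes and 5 failures

Sequential conjugate updates are equivalent to a single update on the pooled data, so total successes = posterior α − prior α and total failures = posterior β − prior β.
Total across both batches: 19−2=17 passes, 20−12=8 failures.
Subtract the second batch: 17−15=2 passes and 8−3=5 failures.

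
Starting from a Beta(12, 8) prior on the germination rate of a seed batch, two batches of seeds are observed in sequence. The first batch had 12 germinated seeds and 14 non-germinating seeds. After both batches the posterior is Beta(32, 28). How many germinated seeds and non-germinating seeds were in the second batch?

Sequential conjugate updates are equivalent to a single update on the pooled data, so total successes = posterior α − prior α and total failures = posterior β − prior β.
Total across both batches: 32−12=20 germinated seeds, 28−8=20 non-germinating seeds.
Subtract the first batch: 20−12=8 germinated seeds and 20−14=6 non-germinating seeds.

8 germinated seeds and 6 non-germinating seeds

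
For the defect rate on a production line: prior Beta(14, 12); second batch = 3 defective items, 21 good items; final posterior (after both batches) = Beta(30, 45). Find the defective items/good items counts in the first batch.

13 defective items and 12 good items

Because Beta–binomial updating is additive in the counts, the combined data contributed (α_post−α_prior, β_post−β_prior) successes and failures.
Total across both batches: 30−14=16 defective items, 45−12=33 good items.
Subtract the second batch: 16−3=13 defective items and 33−21=12 good items.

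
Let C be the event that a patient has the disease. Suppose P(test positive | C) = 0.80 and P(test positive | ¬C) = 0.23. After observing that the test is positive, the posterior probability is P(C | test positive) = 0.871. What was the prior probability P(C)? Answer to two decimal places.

In odds form, posterior odds = prior odds × likelihood ratio, so prior odds = posterior odds ÷ LR.
Posterior odds = 0.871/(1−0.871) = 6.7519. LR = 0.80/0.23 = 3.4783.
Prior odds = 6.7519/3.4783 = 1.9411, so P(C) = 1.9411/(1+1.9411) ≈ 0.66.

P(C) = 0.66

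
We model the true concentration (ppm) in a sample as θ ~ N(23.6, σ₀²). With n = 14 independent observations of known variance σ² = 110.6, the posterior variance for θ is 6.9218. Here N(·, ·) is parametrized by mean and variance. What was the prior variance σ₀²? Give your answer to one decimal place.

For the Normal–Normal model with known σ², precisions add: τ_n = τ₀ + n/σ².
So 1/σ₀² = 1/6.9218 − 14/110.6 = 0.144471 − 0.126582 = 0.017889.
Hence σ₀² = 1/0.017889 ≈ 55.9.

σ₀² = 55.9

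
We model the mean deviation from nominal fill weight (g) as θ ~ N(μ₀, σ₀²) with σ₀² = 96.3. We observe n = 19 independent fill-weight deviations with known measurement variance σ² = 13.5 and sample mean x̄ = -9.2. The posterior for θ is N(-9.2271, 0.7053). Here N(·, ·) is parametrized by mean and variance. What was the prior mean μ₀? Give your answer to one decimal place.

μ₀ = -12.9

With known observation variance, the Normal–Normal posterior has precision τ_n = τ₀ + n/σ² and mean μ_n = (τ₀μ₀ + (n/σ²)x̄)/τ_n.
Here τ₀ = 1/96.3 = 0.010384 and τ_data = 19/13.5 = 1.407407, so τ_n = 1.417791.
Rearranging for μ₀: μ₀ = (μ_n·τ_n − τ_data·x̄)/τ₀ = (-9.2271·1.417791 − 1.407407·-9.2) / 0.010384 = -0.133955/0.010384 ≈ -12.9.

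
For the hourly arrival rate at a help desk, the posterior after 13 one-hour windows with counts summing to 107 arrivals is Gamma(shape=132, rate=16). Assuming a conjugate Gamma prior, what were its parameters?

Gamma(shape=25, rate=3)

A Gamma(α, β) prior (rate parametrization) on a Poisson rate with n observations summing to S gives posterior Gamma(α+S, β+n).
So α = 132 − 107 = 25 and β = 16 − 13 = 3.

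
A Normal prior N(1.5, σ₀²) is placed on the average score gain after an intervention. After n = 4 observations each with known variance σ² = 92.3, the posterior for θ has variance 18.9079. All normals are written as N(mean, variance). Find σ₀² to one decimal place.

Posterior precision equals prior precision plus data precision: 1/σ_n² = 1/σ₀² + n/σ².
So 1/σ₀² = 1/18.9079 − 4/92.3 = 0.052888 − 0.043337 = 0.009551.
Hence σ₀² = 1/0.009551 ≈ 104.7.

σ₀² = 104.7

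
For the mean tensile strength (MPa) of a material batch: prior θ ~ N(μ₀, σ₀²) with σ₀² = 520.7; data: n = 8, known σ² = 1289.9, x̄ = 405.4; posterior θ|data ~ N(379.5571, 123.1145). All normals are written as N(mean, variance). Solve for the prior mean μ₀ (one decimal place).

μ₀ = 296.1

The posterior mean is a precision-weighted average: μ_n = (τ₀μ₀ + τ_data·x̄)/(τ₀+τ_data), with τ₀=1/σ₀² and τ_data=n/σ².
Here τ₀ = 1/520.7 = 0.001920 and τ_data = 8/1289.9 = 0.006202, so τ_n = 0.008122.
Rearranging for μ₀: μ₀ = (μ_n·τ_n − τ_data·x̄)/τ₀ = (379.5571·0.008122 − 0.006202·405.4) / 0.001920 = 0.568472/0.001920 ≈ 296.1.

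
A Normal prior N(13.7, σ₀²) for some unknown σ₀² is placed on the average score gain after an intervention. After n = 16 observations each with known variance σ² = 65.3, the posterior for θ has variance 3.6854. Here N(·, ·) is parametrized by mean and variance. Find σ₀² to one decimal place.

σ₀² = 38.0

For the Normal–Normal model with known σ², precisions add: τ_n = τ₀ + n/σ².
So 1/σ₀² = 1/3.6854 − 16/65.3 = 0.271341 − 0.245023 = 0.026318.
Hence σ₀² = 1/0.026318 ≈ 38.0.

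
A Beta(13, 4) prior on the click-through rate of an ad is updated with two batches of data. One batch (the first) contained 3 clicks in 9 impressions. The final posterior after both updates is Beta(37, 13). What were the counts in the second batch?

Because Beta–binomial updating is additive in the counts, the combined data contributed (α_post−α_prior, β_post−β_prior) successes and failures.
Total across both batches: 37−13=24 clicks, 13−4=9 non-clicks.
Subtract the first batch: 24−3=21 clicks and 9−6=3 non-clicks.

21 clicks and 3 non-clicks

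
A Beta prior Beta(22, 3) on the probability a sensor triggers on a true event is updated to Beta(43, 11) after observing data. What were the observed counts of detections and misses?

21 detections and 8 misses

A Beta(a, b) prior with s successes and f failures in binomial data gives a Beta(a+s, b+f) posterior.
So s = 43 − 22 = 21 and f = 11 − 3 = 8.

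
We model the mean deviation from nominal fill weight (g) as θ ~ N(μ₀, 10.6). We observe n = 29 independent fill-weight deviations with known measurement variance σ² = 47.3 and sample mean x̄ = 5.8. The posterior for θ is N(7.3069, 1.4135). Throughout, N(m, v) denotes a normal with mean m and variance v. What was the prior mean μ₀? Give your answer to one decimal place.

μ₀ = 17.1

With known observation variance, the Normal–Normal posterior has precision τ_n = τ₀ + n/σ² and mean μ_n = (τ₀μ₀ + (n/σ²)x̄)/τ_n.
Here τ₀ = 1/10.6 = 0.094340 and τ_data = 29/47.3 = 0.613108, so τ_n = 0.707448.
Rearranging for μ₀: μ₀ = (μ_n·τ_n − τ_data·x̄)/τ₀ = (7.3069·0.707448 − 0.613108·5.8) / 0.094340 = 1.613225/0.094340 ≈ 17.1.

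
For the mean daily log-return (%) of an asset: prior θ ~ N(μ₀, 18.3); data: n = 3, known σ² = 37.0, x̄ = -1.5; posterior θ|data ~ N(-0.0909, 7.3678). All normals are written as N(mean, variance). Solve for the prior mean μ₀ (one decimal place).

With known observation variance, the Normal–Normal posterior has precision τ_n = τ₀ + n/σ² and mean μ_n = (τ₀μ₀ + (n/σ²)x̄)/τ_n.
Here τ₀ = 1/18.3 = 0.054645 and τ_data = 3/37.0 = 0.081081, so τ_n = 0.135726.
Rearranging for μ₀: μ₀ = (μ_n·τ_n − τ_data·x̄)/τ₀ = (-0.0909·0.135726 − 0.081081·-1.5) / 0.054645 = 0.109284/0.054645 ≈ 2.0.

μ₀ = 2.0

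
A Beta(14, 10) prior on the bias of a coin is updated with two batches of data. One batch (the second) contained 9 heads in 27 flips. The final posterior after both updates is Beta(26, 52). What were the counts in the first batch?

Because Beta–binomial updating is additive in the counts, the combined data contributed (α_post−α_prior, β_post−β_prior) successes and failures.
Total across both batches: 26−14=12 heads, 52−10=42 tails.
Subtract the second batch: 12−9=3 heads and 42−18=24 tails.

3 heads and 24 tails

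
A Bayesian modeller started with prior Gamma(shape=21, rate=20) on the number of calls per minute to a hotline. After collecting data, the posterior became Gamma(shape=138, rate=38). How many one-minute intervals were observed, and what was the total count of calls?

n = 18 one-minute intervals with total 117 calls

Gamma–Poisson conjugacy: posterior shape = α + Σxᵢ, posterior rate = β + n.
Matching: Σxᵢ = 138 − 21 = 117 and n = 38 − 20 = 18.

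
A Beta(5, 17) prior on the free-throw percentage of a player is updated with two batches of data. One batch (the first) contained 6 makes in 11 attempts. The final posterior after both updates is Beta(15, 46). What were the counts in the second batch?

Because Beta–binomial updating is additive in the counts, the combined data contributed (α_post−α_prior, β_post−β_prior) successes and failures.
Total across both batches: 15−5=10 makes, 46−17=29 misses.
Subtract the first batch: 10−6=4 makes and 29−5=24 misses.

4 makes and 24 misses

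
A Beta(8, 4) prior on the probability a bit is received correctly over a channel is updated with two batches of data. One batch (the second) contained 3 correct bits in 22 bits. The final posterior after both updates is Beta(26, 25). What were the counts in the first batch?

Sequential conjugate updates are equivalent to a single update on the pooled data, so total successes = posterior α − prior α and total failures = posterior β − prior β.
Total across both batches: 26−8=18 correct bits, 25−4=21 errors.
Subtract the second batch: 18−3=15 correct bits and 21−19=2 errors.

15 correct bits and 2 errors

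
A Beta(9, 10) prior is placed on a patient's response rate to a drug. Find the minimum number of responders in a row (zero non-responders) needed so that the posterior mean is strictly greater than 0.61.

k = 7

After k responders and 0 non-responders the posterior is Beta(9+k, 10), with mean (9+k)/(9+10+k).
Set (9+k)/(19+k) > 0.61 and solve: k > (0.61·19 − 9)/(1 − 0.61) = 6.641.
The smallest integer exceeding 6.641 is 7, and checking k=7: (16)/(26) = 0.6154 > 0.61.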